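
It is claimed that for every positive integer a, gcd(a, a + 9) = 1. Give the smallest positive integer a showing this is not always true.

We need the least positive integer a for which gcd(a, a + 9) > 1.
a = 1: gcd(1, 10) = 1.
a = 2: gcd(2, 11) = 1.
a = 3: gcd(3, 12) = 3.

a = 3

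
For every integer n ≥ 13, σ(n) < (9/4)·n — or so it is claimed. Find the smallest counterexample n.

n = 24

We need the least integer n ≥ 13 for which the claim fails.
For n = 13, 14, 15, 16, …, 21, 22, 23 the conclusion holds.
n = 24: σ(24) = 60; 60 ≥ 54.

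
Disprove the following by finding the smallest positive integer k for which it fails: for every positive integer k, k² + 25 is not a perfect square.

Check each positive integer k in order until k² + 25 is a perfect square.
For k = 1, 2, 3, 4, …, 9, 10, 11 the conclusion holds.
k = 12: 12² + 25 = 169 = 13², a perfect square.

k = 12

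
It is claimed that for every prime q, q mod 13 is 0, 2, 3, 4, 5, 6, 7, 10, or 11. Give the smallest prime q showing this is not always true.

q = 47

We need the least prime q for which the claim fails.
For q = 2, 3, 5, 7, …, 37, 41, 43 the conclusion holds.
q = 47: 47 mod 13 = 8 — not in {0, 2, 3, 4, 5, 6, 7, 10, 11}.
So q = 47 is the smallest counterexample.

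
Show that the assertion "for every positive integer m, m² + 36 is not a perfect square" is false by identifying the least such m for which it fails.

We need the least positive integer m for which m² + 36 is a perfect square.
The first 7 eligible values, up to m = 7, all satisfy the conclusion.
m = 8: 8² + 36 = 100 = 10², a perfect square.

m = 8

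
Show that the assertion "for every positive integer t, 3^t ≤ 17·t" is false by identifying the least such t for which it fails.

We need the least positive integer t for which 3^t > 17·t.
t = 1: 3^t = 3 and 17·t = 17, so 3 ≤ 17.
t = 2: 3^t = 9 and 17·t = 34, so 9 ≤ 34.
t = 3: 3^t = 27 and 17·t = 51, so 27 ≤ 51.
t = 4: 3^t = 81 and 17·t = 68, so 81 > 68.
Thus t = 4 disproves the claim, and no smaller t works.

t = 4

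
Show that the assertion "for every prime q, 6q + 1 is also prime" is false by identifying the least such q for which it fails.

We need the least prime q for which 6q + 1 is not prime.
For q = 2, 3, 5, 7, 11, 13, 17 the conclusion holds.
q = 19: 6q + 1 = 115 = 5 × 23, not prime.
So q = 19 is the smallest counterexample.

q = 19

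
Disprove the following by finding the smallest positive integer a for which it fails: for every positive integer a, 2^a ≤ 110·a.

a = 11

For a = 1, 2, 3, 4, 5, 6, 7, 8, 9, 10 the conclusion holds.
a = 11: 2^a = 2048 and 110·a = 1210, so 2048 > 1210.
Thus a = 11 disproves the claim, and no smaller a works.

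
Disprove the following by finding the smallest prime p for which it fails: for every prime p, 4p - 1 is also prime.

p = 7

A counterexample is any prime p such that 4p - 1 is not prime; we check each in order.
For p = 2, 3, 5 the conclusion holds.
p = 7: 4p - 1 = 27 = 3 × 9, not prime.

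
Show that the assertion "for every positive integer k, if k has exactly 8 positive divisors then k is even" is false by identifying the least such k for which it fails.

k = 105

We need the least positive integer k for which k has exactly 8 positive divisors but k is odd.
For k = 24, 30, 40, 42, …, 88, 102, 104 the conclusion holds.
k = 105: divisors of 105: 1, 3, 5, 7, 15, 21, 35, 105; 105 is odd.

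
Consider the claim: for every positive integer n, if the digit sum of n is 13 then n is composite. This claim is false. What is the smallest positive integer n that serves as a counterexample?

We need the least positive integer n for which the digit sum of n is 13 but n is prime.
For n = 49, 58 the conclusion holds.
n = 67: digit sum 13; 67 is prime, not composite.
So n = 67 is the smallest counterexample.

n = 67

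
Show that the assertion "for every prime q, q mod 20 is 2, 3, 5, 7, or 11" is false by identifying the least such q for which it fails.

q = 2: 2 mod 20 = 2.
q = 3: 3 mod 20 = 3.
q = 5: 5 mod 20 = 5.
q = 7: 7 mod 20 = 7.
q = 11: 11 mod 20 = 11.
q = 13: 13 mod 20 = 13 — not in {2, 3, 5, 7, 11}.
So q = 13 is the smallest counterexample.

q = 13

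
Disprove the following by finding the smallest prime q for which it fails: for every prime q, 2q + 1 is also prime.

q = 7

We need the least prime q for which 2q + 1 is not prime.
For q = 2, 3, 5 the conclusion holds.
q = 7: 2q + 1 = 15 = 3 × 5, not prime.
So q = 7 is the smallest counterexample.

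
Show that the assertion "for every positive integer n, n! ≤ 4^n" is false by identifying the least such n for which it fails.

Check each positive integer n in order until n! > 4^n.
The first 8 eligible values, up to n = 8, all satisfy the conclusion.
n = 9: n! = 362880 and 4^n = 262144, so 362880 > 262144.

n = 9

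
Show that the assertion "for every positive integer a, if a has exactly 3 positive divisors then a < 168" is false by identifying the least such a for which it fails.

a = 4: τ(4) = 3; 4 < 168.
a = 9: τ(9) = 3; 9 < 168.
a = 25: τ(25) = 3; 25 < 168.
a = 49: τ(49) = 3; 49 < 168.
a = 121: τ(121) = 3; 121 < 168.
a = 169: τ(169) = 3; 169 ≥ 168.
Hence a = 169 is a counterexample.

a = 169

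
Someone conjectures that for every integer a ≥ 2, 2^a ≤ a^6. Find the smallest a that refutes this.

a = 30

A counterexample is any integer a ≥ 2 such that 2^a > a^6; we check each in order.
For a = 2, 3, 4, 5, …, 27, 28, 29 the conclusion holds.
a = 30: 2^a = 1073741824 and a^6 = 729000000, so 1073741824 > 729000000.
Thus a = 30 disproves the claim, and no smaller a works.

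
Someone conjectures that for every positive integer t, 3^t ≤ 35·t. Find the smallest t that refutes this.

We need the least positive integer t for which 3^t > 35·t.
t = 1: 3^t = 3 and 35·t = 35, so 3 ≤ 35.
t = 2: 3^t = 9 and 35·t = 70, so 9 ≤ 70.
t = 3: 3^t = 27 and 35·t = 105, so 27 ≤ 105.
t = 4: 3^t = 81 and 35·t = 140, so 81 ≤ 140.
t = 5: 3^t = 243 and 35·t = 175, so 243 > 175.
Hence t = 5 is a counterexample.

t = 5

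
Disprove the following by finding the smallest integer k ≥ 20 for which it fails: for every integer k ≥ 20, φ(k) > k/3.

Check each integer k ≥ 20 in order until the claim fails.
The first 4 eligible values, up to k = 23, all satisfy the conclusion.
k = 24: φ(24) = 8 and 24/3 = 8, so φ(24) ≤ 24/3.

k = 24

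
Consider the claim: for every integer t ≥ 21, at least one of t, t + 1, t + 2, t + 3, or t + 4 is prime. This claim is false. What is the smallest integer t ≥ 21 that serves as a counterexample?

t = 24

t = 21: 23 is prime.
t = 22: 23 is prime.
t = 23: 23 is prime.
t = 24: 24 = 2 × 12; 25 = 5 × 5; 26 = 2 × 13; 27 = 3 × 9; 28 = 2 × 14 — all composite.
Hence t = 24 is a counterexample.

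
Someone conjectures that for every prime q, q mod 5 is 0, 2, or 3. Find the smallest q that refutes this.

We need the least prime q for which the claim fails.
The first 4 eligible values, up to q = 7, all satisfy the conclusion.
q = 11: 11 mod 5 = 1 — not in {0, 2, 3}.

q = 11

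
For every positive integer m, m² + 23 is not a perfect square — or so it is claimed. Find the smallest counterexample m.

m = 11

Check each positive integer m in order until m² + 23 is a perfect square.
For m = 1, 2, 3, 4, 5, 6, 7, 8, 9, 10 the conclusion holds.
m = 11: 11² + 23 = 144 = 12², a perfect square.
Thus m = 11 disproves the claim, and no smaller m works.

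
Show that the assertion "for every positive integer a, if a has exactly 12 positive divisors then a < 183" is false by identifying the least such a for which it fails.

a = 198

The first 12 eligible values, up to a = 160, all satisfy the conclusion.
a = 198: τ(198) = 12; 198 ≥ 183.
Hence a = 198 is a counterexample.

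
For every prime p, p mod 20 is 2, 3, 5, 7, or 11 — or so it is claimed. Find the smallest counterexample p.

Check each prime p in order until the claim fails.
For p = 2, 3, 5, 7, 11 the conclusion holds.
p = 13: 13 mod 20 = 13 — not in {2, 3, 5, 7, 11}.

p = 13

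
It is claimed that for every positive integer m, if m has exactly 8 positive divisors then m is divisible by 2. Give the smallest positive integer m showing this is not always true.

m = 105

We need the least positive integer m for which m has exactly 8 positive divisors but m is not divisible by 2.
For m = 24, 30, 40, 42, …, 88, 102, 104 the conclusion holds.
m = 105: τ(105) = 8; 105 mod 2 = 1.
So m = 105 is the smallest counterexample.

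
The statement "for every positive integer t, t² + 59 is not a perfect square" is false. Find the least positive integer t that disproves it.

We need the least positive integer t for which t² + 59 is a perfect square.
For t = 1, 2, 3, 4, …, 26, 27, 28 the conclusion holds.
t = 29: 29² + 59 = 900 = 30², a perfect square.
Thus t = 29 disproves the claim, and no smaller t works.

t = 29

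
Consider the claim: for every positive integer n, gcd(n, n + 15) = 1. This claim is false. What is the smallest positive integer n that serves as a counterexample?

n = 3

A counterexample is any positive integer n such that gcd(n, n + 15) > 1; we check each in order.
n = 1: gcd(1, 16) = 1.
n = 2: gcd(2, 17) = 1.
n = 3: gcd(3, 18) = 3.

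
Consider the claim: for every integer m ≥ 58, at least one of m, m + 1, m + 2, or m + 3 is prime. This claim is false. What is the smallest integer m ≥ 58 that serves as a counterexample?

For m = 58, 59, 60, 61 the conclusion holds.
m = 62: 62 = 2 × 31; 63 = 3 × 21; 64 = 2 × 32; 65 = 5 × 13 — all composite.
Thus m = 62 disproves the claim, and no smaller m works.

m = 62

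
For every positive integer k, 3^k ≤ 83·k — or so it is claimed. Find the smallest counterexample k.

k = 6

We need the least positive integer k for which 3^k > 83·k.
The first 5 eligible values, up to k = 5, all satisfy the conclusion.
k = 6: 3^k = 729 and 83·k = 498, so 729 > 498.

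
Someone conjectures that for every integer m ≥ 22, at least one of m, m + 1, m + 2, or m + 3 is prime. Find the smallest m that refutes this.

m = 24

Check each integer m ≥ 22 in order until m, m + 1, m + 2, m + 3 are all composite.
For m = 22, 23 the conclusion holds.
m = 24: 24 = 2 × 12; 25 = 5 × 5; 26 = 2 × 13; 27 = 3 × 9 — all composite.
Hence m = 24 is a counterexample.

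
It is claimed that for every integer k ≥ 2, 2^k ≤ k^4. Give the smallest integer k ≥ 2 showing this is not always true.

Check each integer k ≥ 2 in order until 2^k > k^4.
The first 15 eligible values, up to k = 16, all satisfy the conclusion.
k = 17: 2^k = 131072 and k^4 = 83521, so 131072 > 83521.

k = 17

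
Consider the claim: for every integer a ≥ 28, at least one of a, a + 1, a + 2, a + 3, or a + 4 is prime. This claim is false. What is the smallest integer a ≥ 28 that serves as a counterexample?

a = 32

a = 28: 29 is prime.
a = 29: 29 is prime.
a = 30: 31 is prime.
a = 31: 31 is prime.
a = 32: 32 = 2 × 16; 33 = 3 × 11; 34 = 2 × 17; 35 = 5 × 7; 36 = 2 × 18 — all composite.
Thus a = 32 disproves the claim, and no smaller a works.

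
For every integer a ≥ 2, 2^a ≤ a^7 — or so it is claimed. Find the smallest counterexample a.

Check each integer a ≥ 2 in order until 2^a > a^7.
For a = 2, 3, 4, 5, …, 34, 35, 36 the conclusion holds.
a = 37: 2^a = 137438953472 and a^7 = 94931877133, so 137438953472 > 94931877133.
Thus a = 37 disproves the claim, and no smaller a works.

a = 37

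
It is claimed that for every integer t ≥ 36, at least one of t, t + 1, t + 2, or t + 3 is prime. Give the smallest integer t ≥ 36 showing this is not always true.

For t = 36, 37, 38, 39, …, 45, 46, 47 the conclusion holds.
t = 48: 48 = 2 × 24; 49 = 7 × 7; 50 = 2 × 25; 51 = 3 × 17 — all composite.
Hence t = 48 is a counterexample.

t = 48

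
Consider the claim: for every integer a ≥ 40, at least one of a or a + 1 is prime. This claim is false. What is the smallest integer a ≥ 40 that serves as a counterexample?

a = 44

We need the least integer a ≥ 40 for which a, a + 1 are both composite.
For a = 40, 41, 42, 43 the conclusion holds.
a = 44: 44 = 2 × 22; 45 = 3 × 15 — both composite.
So a = 44 is the smallest counterexample.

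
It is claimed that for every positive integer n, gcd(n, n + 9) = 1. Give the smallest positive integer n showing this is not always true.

n = 3

Check each positive integer n in order until gcd(n, n + 9) > 1.
For n = 1, 2 the conclusion holds.
n = 3: gcd(3, 12) = 3.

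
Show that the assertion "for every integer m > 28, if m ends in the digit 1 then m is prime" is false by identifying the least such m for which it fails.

m = 51

For m = 31, 41 the conclusion holds.
m = 51: 51 ends in 1; 51 = 3 × 17, composite.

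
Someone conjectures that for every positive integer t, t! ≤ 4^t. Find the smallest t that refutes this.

We need the least positive integer t for which t! > 4^t.
The first 8 eligible values, up to t = 8, all satisfy the conclusion.
t = 9: t! = 362880 and 4^t = 262144, so 362880 > 262144.
So t = 9 is the smallest counterexample.

t = 9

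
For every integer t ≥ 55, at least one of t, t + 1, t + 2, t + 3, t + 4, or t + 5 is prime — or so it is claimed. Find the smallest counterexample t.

We need the least integer t ≥ 55 for which t, t + 1, t + 2, t + 3, t + 4, t + 5 are all composite.
The first 35 eligible values, up to t = 89, all satisfy the conclusion.
t = 90: 90 = 2 × 45; 91 = 7 × 13; 92 = 2 × 46; 93 = 3 × 31; 94 = 2 × 47; 95 = 5 × 19 — all composite.

t = 90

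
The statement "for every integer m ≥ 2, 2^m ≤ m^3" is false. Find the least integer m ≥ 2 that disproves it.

m = 10

m = 2: 2^m = 4 and m^3 = 8, so 4 ≤ 8.
m = 3: 2^m = 8 and m^3 = 27, so 8 ≤ 27.
m = 4: 2^m = 16 and m^3 = 64, so 16 ≤ 64.
m = 5: 2^m = 32 and m^3 = 125, so 32 ≤ 125.
m = 6: 2^m = 64 and m^3 = 216, so 64 ≤ 216.
m = 7: 2^m = 128 and m^3 = 343, so 128 ≤ 343.
m = 8: 2^m = 256 and m^3 = 512, so 256 ≤ 512.
m = 9: 2^m = 512 and m^3 = 729, so 512 ≤ 729.
m = 10: 2^m = 1024 and m^3 = 1000, so 1024 > 1000.
Hence m = 10 is a counterexample.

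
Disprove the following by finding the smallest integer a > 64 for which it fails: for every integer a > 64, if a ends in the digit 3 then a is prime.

Check each integer a > 64 in order until a ends in the digit 3 but a is not prime.
For a = 73, 83 the conclusion holds.
a = 93: 93 ends in 3; 93 = 3 × 31, composite.
Hence a = 93 is a counterexample.

a = 93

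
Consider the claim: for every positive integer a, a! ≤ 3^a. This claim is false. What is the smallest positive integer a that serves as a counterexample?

Check each positive integer a in order until a! > 3^a.
For a = 1, 2, 3, 4, 5, 6 the conclusion holds.
a = 7: a! = 5040 and 3^a = 2187, so 5040 > 2187.

a = 7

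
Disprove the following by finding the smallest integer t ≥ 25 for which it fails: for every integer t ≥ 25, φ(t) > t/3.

t = 30

Check each integer t ≥ 25 in order until the claim fails.
The first 5 eligible values, up to t = 29, all satisfy the conclusion.
t = 30: φ(30) = 8 and 30/3 = 10, so φ(30) ≤ 30/3.
Thus t = 30 disproves the claim, and no smaller t works.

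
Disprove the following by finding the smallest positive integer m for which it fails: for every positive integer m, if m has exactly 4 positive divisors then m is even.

Check each positive integer m in order until m has exactly 4 positive divisors but m is odd.
m = 6: divisors of 6: 1, 2, 3, 6; 6 is even.
m = 8: divisors of 8: 1, 2, 4, 8; 8 is even.
m = 10: divisors of 10: 1, 2, 5, 10; 10 is even.
m = 14: divisors of 14: 1, 2, 7, 14; 14 is even.
m = 15: divisors of 15: 1, 3, 5, 15; 15 is odd.
Thus m = 15 disproves the claim, and no smaller m works.

m = 15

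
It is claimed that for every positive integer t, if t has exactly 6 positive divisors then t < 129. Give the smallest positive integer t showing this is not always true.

Check each positive integer t in order until t has exactly 6 positive divisors but the claim fails.
For t = 12, 18, 20, 28, …, 116, 117, 124 the conclusion holds.
t = 147: τ(147) = 6; 147 ≥ 129.
So t = 147 is the smallest counterexample.

t = 147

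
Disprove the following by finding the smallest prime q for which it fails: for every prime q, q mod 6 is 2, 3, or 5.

q = 7

Check each prime q in order until the claim fails.
q = 2: 2 mod 6 = 2.
q = 3: 3 mod 6 = 3.
q = 5: 5 mod 6 = 5.
q = 7: 7 mod 6 = 1 — not in {2, 3, 5}.
Thus q = 7 disproves the claim, and no smaller q works.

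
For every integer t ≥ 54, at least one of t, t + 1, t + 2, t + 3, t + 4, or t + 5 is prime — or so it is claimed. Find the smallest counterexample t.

t = 90

For t = 54, 55, 56, 57, …, 87, 88, 89 the conclusion holds.
t = 90: 90 = 2 × 45; 91 = 7 × 13; 92 = 2 × 46; 93 = 3 × 31; 94 = 2 × 47; 95 = 5 × 19 — all composite.
Hence t = 90 is a counterexample.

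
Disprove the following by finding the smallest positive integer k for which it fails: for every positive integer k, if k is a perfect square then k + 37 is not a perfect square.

A counterexample is any positive integer k such that k is a perfect square but k + 37 is a perfect square; we check each in order.
The first 17 eligible values, up to k = 289, all satisfy the conclusion.
k = 324: 324 = 18² and 324 + 37 = 361 = 19².

k = 324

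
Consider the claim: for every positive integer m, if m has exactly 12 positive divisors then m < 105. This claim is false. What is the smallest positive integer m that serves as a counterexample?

m = 60: τ(60) = 12; 60 < 105.
m = 72: τ(72) = 12; 72 < 105.
m = 84: τ(84) = 12; 84 < 105.
m = 90: τ(90) = 12; 90 < 105.
m = 96: τ(96) = 12; 96 < 105.
m = 108: τ(108) = 12; 108 ≥ 105.
Thus m = 108 disproves the claim, and no smaller m works.

m = 108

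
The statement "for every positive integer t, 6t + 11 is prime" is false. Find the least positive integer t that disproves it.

t = 4

For t = 1, 2, 3 the conclusion holds.
t = 4: 6t + 11 = 35 = 5 × 7, composite.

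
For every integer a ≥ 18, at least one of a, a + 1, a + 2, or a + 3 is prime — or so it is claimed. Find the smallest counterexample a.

a = 24

We need the least integer a ≥ 18 for which a, a + 1, a + 2, a + 3 are all composite.
a = 18: 19 is prime.
a = 19: 19 is prime.
a = 20: 23 is prime.
a = 21: 23 is prime.
a = 22: 23 is prime.
a = 23: 23 is prime.
a = 24: 24 = 2 × 12; 25 = 5 × 5; 26 = 2 × 13; 27 = 3 × 9 — all composite.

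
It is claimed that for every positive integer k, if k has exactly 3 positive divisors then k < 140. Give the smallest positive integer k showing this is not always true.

We need the least positive integer k for which k has exactly 3 positive divisors but the claim fails.
The first 5 eligible values, up to k = 121, all satisfy the conclusion.
k = 169: τ(169) = 3; 169 ≥ 140.
Thus k = 169 disproves the claim, and no smaller k works.

k = 169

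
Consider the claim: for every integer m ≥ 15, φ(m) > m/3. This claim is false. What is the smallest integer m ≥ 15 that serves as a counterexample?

For m = 15, 16, 17 the conclusion holds.
m = 18: φ(18) = 6 and 18/3 = 6, so φ(18) ≤ 18/3.
Thus m = 18 disproves the claim, and no smaller m works.

m = 18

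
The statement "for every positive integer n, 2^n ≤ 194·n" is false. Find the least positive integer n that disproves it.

n = 12

Check each positive integer n in order until 2^n > 194·n.
For n = 1, 2, 3, 4, …, 9, 10, 11 the conclusion holds.
n = 12: 2^n = 4096 and 194·n = 2328, so 4096 > 2328.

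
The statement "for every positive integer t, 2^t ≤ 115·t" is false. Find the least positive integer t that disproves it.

The first 10 eligible values, up to t = 10, all satisfy the conclusion.
t = 11: 2^t = 2048 and 115·t = 1265, so 2048 > 1265.

t = 11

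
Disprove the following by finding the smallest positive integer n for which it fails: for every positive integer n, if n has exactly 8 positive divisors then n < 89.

The first 10 eligible values, up to n = 88, all satisfy the conclusion.
n = 102: τ(102) = 8; 102 ≥ 89.
So n = 102 is the smallest counterexample.

n = 102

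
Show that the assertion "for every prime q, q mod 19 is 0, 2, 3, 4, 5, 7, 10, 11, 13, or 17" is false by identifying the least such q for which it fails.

q = 31

A counterexample is any prime q such that the claim fails; we check each in order.
For q = 2, 3, 5, 7, 11, 13, 17, 19, 23, 29 the conclusion holds.
q = 31: 31 mod 19 = 12 — not in {0, 2, 3, 4, 5, 7, 10, 11, 13, 17}.
Hence q = 31 is a counterexample.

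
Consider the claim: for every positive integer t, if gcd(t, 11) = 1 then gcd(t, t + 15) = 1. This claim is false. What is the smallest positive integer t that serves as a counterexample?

A counterexample is any positive integer t such that gcd(t, 11) = 1 but gcd(t, t + 15) > 1; we check each in order.
t = 1: gcd(1, 16) = 1.
t = 2: gcd(2, 17) = 1.
t = 3: gcd(3, 18) = 3.
Hence t = 3 is a counterexample.

t = 3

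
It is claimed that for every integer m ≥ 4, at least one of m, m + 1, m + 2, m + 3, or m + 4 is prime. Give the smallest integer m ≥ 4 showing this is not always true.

The first 20 eligible values, up to m = 23, all satisfy the conclusion.
m = 24: 24 = 2 × 12; 25 = 5 × 5; 26 = 2 × 13; 27 = 3 × 9; 28 = 2 × 14 — all composite.

m = 24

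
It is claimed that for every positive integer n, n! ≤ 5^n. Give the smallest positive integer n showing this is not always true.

Check each positive integer n in order until n! > 5^n.
For n = 1, 2, 3, 4, …, 9, 10, 11 the conclusion holds.
n = 12: n! = 479001600 and 5^n = 244140625, so 479001600 > 244140625.
Hence n = 12 is a counterexample.

n = 12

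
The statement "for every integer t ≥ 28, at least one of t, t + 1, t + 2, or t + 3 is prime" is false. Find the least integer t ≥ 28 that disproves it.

t = 32

Check each integer t ≥ 28 in order until t, t + 1, t + 2, t + 3 are all composite.
t = 28: 29 is prime.
t = 29: 29 is prime.
t = 30: 31 is prime.
t = 31: 31 is prime.
t = 32: 32 = 2 × 16; 33 = 3 × 11; 34 = 2 × 17; 35 = 5 × 7 — all composite.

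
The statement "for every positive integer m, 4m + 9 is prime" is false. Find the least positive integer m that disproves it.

For m = 1, 2 the conclusion holds.
m = 3: 4m + 9 = 21 = 3 × 7, composite.
Hence m = 3 is a counterexample.

m = 3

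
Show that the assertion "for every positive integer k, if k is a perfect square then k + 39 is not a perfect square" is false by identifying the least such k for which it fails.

A counterexample is any positive integer k such that k is a perfect square but k + 39 is a perfect square; we check each in order.
For k = 1, 4, 9, 16 the conclusion holds.
k = 25: 25 = 5² and 25 + 39 = 64 = 8².

k = 25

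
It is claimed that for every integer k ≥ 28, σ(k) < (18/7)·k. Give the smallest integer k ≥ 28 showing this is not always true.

k = 48

For k = 28, 29, 30, 31, …, 45, 46, 47 the conclusion holds.
k = 48: σ(48) = 124; 124 ≥ 864/7.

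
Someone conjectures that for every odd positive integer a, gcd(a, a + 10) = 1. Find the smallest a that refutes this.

We need the least odd positive integer a for which gcd(a, a + 10) > 1.
For a = 1, 3 the conclusion holds.
a = 5: gcd(5, 15) = 5.

a = 5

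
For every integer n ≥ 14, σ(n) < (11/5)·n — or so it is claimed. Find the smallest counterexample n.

n = 24

The first 10 eligible values, up to n = 23, all satisfy the conclusion.
n = 24: σ(24) = 60; 60 ≥ 264/5.
Thus n = 24 disproves the claim, and no smaller n works.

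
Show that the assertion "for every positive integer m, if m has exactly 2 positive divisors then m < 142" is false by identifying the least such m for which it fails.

m = 149

We need the least positive integer m for which m has exactly 2 positive divisors but the claim fails.
The first 34 eligible values, up to m = 139, all satisfy the conclusion.
m = 149: τ(149) = 2; 149 ≥ 142.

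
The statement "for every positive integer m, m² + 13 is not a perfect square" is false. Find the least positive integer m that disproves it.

m = 6

The first 5 eligible values, up to m = 5, all satisfy the conclusion.
m = 6: 6² + 13 = 49 = 7², a perfect square.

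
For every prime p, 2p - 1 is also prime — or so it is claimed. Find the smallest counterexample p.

A counterexample is any prime p such that 2p - 1 is not prime; we check each in order.
p = 2: 2p - 1 = 3, prime.
p = 3: 2p - 1 = 5, prime.
p = 5: 2p - 1 = 9 = 3 × 3, not prime.
Thus p = 5 disproves the claim, and no smaller p works.

p = 5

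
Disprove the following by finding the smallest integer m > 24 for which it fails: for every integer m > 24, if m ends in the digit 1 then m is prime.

For m = 31, 41 the conclusion holds.
m = 51: 51 ends in 1; 51 = 3 × 17, composite.

m = 51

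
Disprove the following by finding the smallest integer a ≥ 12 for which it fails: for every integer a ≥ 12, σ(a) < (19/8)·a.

a = 24

A counterexample is any integer a ≥ 12 such that the claim fails; we check each in order.
For a = 12, 13, 14, 15, …, 21, 22, 23 the conclusion holds.
a = 24: σ(24) = 60; 60 ≥ 57.
Thus a = 24 disproves the claim, and no smaller a works.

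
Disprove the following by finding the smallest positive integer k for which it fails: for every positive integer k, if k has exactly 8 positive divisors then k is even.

For k = 24, 30, 40, 42, …, 88, 102, 104 the conclusion holds.
k = 105: divisors of 105: 1, 3, 5, 7, 15, 21, 35, 105; 105 is odd.
Thus k = 105 disproves the claim, and no smaller k works.

k = 105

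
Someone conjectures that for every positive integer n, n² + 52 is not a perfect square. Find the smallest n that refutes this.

n = 12

For n = 1, 2, 3, 4, …, 9, 10, 11 the conclusion holds.
n = 12: 12² + 52 = 196 = 14², a perfect square.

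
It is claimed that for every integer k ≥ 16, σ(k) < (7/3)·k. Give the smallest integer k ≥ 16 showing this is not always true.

k = 24

Check each integer k ≥ 16 in order until the claim fails.
For k = 16, 17, 18, 19, 20, 21, 22, 23 the conclusion holds.
k = 24: σ(24) = 60; 60 ≥ 56.
So k = 24 is the smallest counterexample.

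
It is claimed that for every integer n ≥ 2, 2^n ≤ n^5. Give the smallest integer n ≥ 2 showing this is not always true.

For n = 2, 3, 4, 5, …, 20, 21, 22 the conclusion holds.
n = 23: 2^n = 8388608 and n^5 = 6436343, so 8388608 > 6436343.

n = 23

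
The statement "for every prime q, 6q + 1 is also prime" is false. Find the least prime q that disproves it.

q = 19

A counterexample is any prime q such that 6q + 1 is not prime; we check each in order.
For q = 2, 3, 5, 7, 11, 13, 17 the conclusion holds.
q = 19: 6q + 1 = 115 = 5 × 23, not prime.
Thus q = 19 disproves the claim, and no smaller q works.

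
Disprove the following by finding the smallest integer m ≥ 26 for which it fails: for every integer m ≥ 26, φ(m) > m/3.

m = 26: φ(26) = 12 and 26/3 = 26/3, so φ(26) > 26/3.
m = 27: φ(27) = 18 and 27/3 = 9, so φ(27) > 27/3.
m = 28: φ(28) = 12 and 28/3 = 28/3, so φ(28) > 28/3.
m = 29: φ(29) = 28 and 29/3 = 29/3, so φ(29) > 29/3.
m = 30: φ(30) = 8 and 30/3 = 10, so φ(30) ≤ 30/3.

m = 30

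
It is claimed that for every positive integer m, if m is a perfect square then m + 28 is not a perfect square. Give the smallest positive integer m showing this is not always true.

m = 36

We need the least positive integer m for which m is a perfect square but m + 28 is a perfect square.
For m = 1, 4, 9, 16, 25 the conclusion holds.
m = 36: 36 = 6² and 36 + 28 = 64 = 8².
Hence m = 36 is a counterexample.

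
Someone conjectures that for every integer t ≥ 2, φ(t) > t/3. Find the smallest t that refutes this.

Check each integer t ≥ 2 in order until the claim fails.
t = 2: φ(2) = 1 and 2/3 = 2/3, so φ(2) > 2/3.
t = 3: φ(3) = 2 and 3/3 = 1, so φ(3) > 3/3.
t = 4: φ(4) = 2 and 4/3 = 4/3, so φ(4) > 4/3.
t = 5: φ(5) = 4 and 5/3 = 5/3, so φ(5) > 5/3.
t = 6: φ(6) = 2 and 6/3 = 2, so φ(6) ≤ 6/3.

t = 6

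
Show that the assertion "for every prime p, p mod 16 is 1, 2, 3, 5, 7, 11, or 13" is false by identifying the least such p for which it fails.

We need the least prime p for which the claim fails.
For p = 2, 3, 5, 7, 11, 13, 17, 19, 23, 29 the conclusion holds.
p = 31: 31 mod 16 = 15 — not in {1, 2, 3, 5, 7, 11, 13}.

p = 31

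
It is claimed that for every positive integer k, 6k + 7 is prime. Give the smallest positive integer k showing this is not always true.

k = 3

For k = 1, 2 the conclusion holds.
k = 3: 6k + 7 = 25 = 5 × 5, composite.
So k = 3 is the smallest counterexample.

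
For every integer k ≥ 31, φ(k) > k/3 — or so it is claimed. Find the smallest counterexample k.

Check each integer k ≥ 31 in order until the claim fails.
For k = 31, 32, 33, 34, 35 the conclusion holds.
k = 36: φ(36) = 12 and 36/3 = 12, so φ(36) ≤ 36/3.
Thus k = 36 disproves the claim, and no smaller k works.

k = 36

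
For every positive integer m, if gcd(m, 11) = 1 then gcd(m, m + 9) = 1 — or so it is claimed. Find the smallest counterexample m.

m = 1: gcd(1, 10) = 1.
m = 2: gcd(2, 11) = 1.
m = 3: gcd(3, 12) = 3.
Hence m = 3 is a counterexample.

m = 3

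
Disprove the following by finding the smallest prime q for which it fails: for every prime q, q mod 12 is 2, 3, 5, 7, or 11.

q = 13

Check each prime q in order until the claim fails.
q = 2: 2 mod 12 = 2.
q = 3: 3 mod 12 = 3.
q = 5: 5 mod 12 = 5.
q = 7: 7 mod 12 = 7.
q = 11: 11 mod 12 = 11.
q = 13: 13 mod 12 = 1 — not in {2, 3, 5, 7, 11}.
Hence q = 13 is a counterexample.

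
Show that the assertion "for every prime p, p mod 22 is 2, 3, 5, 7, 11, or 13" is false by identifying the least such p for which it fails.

p = 17

Check each prime p in order until the claim fails.
The first 6 eligible values, up to p = 13, all satisfy the conclusion.
p = 17: 17 mod 22 = 17 — not in {2, 3, 5, 7, 11, 13}.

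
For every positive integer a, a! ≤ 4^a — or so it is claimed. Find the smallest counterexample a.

a = 9

We need the least positive integer a for which a! > 4^a.
a = 1: a! = 1 and 4^a = 4, so 1 ≤ 4.
a = 2: a! = 2 and 4^a = 16, so 2 ≤ 16.
a = 3: a! = 6 and 4^a = 64, so 6 ≤ 64.
a = 4: a! = 24 and 4^a = 256, so 24 ≤ 256.
a = 5: a! = 120 and 4^a = 1024, so 120 ≤ 1024.
a = 6: a! = 720 and 4^a = 4096, so 720 ≤ 4096.
a = 7: a! = 5040 and 4^a = 16384, so 5040 ≤ 16384.
a = 8: a! = 40320 and 4^a = 65536, so 40320 ≤ 65536.
a = 9: a! = 362880 and 4^a = 262144, so 362880 > 262144.
Hence a = 9 is a counterexample.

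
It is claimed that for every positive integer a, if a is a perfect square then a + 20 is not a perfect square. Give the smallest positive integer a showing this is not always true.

a = 1: 1 + 20 = 21, not a perfect square.
a = 4: 4 + 20 = 24, not a perfect square.
a = 9: 9 + 20 = 29, not a perfect square.
a = 16: 16 = 4² and 16 + 20 = 36 = 6².

a = 16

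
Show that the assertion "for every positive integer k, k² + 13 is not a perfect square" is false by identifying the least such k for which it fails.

For k = 1, 2, 3, 4, 5 the conclusion holds.
k = 6: 6² + 13 = 49 = 7², a perfect square.
Hence k = 6 is a counterexample.

k = 6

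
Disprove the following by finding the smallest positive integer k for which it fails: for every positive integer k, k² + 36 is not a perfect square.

A counterexample is any positive integer k such that k² + 36 is a perfect square; we check each in order.
The first 7 eligible values, up to k = 7, all satisfy the conclusion.
k = 8: 8² + 36 = 100 = 10², a perfect square.

k = 8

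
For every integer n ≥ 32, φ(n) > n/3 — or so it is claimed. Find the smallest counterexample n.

n = 36

The first 4 eligible values, up to n = 35, all satisfy the conclusion.
n = 36: φ(36) = 12 and 36/3 = 12, so φ(36) ≤ 36/3.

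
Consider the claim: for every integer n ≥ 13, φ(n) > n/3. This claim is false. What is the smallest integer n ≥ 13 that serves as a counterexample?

n = 18

We need the least integer n ≥ 13 for which the claim fails.
For n = 13, 14, 15, 16, 17 the conclusion holds.
n = 18: φ(18) = 6 and 18/3 = 6, so φ(18) ≤ 18/3.
So n = 18 is the smallest counterexample.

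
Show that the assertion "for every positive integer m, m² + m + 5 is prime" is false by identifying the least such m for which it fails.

m = 4

m = 1: m² + m + 5 = 7, prime.
m = 2: m² + m + 5 = 11, prime.
m = 3: m² + m + 5 = 17, prime.
m = 4: m² + m + 5 = 25 = 5 × 5, composite.
So m = 4 is the smallest counterexample.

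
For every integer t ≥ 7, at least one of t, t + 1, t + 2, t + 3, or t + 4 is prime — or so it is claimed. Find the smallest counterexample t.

We need the least integer t ≥ 7 for which t, t + 1, t + 2, t + 3, t + 4 are all composite.
The first 17 eligible values, up to t = 23, all satisfy the conclusion.
t = 24: 24 = 2 × 12; 25 = 5 × 5; 26 = 2 × 13; 27 = 3 × 9; 28 = 2 × 14 — all composite.
So t = 24 is the smallest counterexample.

t = 24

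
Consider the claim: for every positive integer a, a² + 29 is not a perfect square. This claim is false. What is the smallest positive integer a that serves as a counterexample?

a = 14

For a = 1, 2, 3, 4, …, 11, 12, 13 the conclusion holds.
a = 14: 14² + 29 = 225 = 15², a perfect square.
So a = 14 is the smallest counterexample.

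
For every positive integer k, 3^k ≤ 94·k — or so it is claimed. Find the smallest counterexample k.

k = 1: 3^k = 3 and 94·k = 94, so 3 ≤ 94.
k = 2: 3^k = 9 and 94·k = 188, so 9 ≤ 188.
k = 3: 3^k = 27 and 94·k = 282, so 27 ≤ 282.
k = 4: 3^k = 81 and 94·k = 376, so 81 ≤ 376.
k = 5: 3^k = 243 and 94·k = 470, so 243 ≤ 470.
k = 6: 3^k = 729 and 94·k = 564, so 729 > 564.

k = 6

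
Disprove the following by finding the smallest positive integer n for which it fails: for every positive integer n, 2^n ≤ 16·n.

n = 7

We need the least positive integer n for which 2^n > 16·n.
For n = 1, 2, 3, 4, 5, 6 the conclusion holds.
n = 7: 2^n = 128 and 16·n = 112, so 128 > 112.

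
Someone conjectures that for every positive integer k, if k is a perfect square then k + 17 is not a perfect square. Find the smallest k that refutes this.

k = 64

Check each positive integer k in order until k is a perfect square but k + 17 is a perfect square.
k = 1: 1 + 17 = 18, not a perfect square.
k = 4: 4 + 17 = 21, not a perfect square.
k = 9: 9 + 17 = 26, not a perfect square.
k = 16: 16 + 17 = 33, not a perfect square.
k = 25: 25 + 17 = 42, not a perfect square.
k = 36: 36 + 17 = 53, not a perfect square.
k = 49: 49 + 17 = 66, not a perfect square.
k = 64: 64 = 8² and 64 + 17 = 81 = 9².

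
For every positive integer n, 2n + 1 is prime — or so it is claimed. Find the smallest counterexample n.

n = 4

Check each positive integer n in order until 2n + 1 is not prime.
n = 1: 2n + 1 = 3, prime.
n = 2: 2n + 1 = 5, prime.
n = 3: 2n + 1 = 7, prime.
n = 4: 2n + 1 = 9 = 3 × 3, composite.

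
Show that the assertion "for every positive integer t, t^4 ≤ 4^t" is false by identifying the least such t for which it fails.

t = 3

A counterexample is any positive integer t such that t^4 > 4^t; we check each in order.
t = 1: t^4 = 1 and 4^t = 4, so 1 ≤ 4.
t = 2: t^4 = 16 and 4^t = 16, so 16 ≤ 16.
t = 3: t^4 = 81 and 4^t = 64, so 81 > 64.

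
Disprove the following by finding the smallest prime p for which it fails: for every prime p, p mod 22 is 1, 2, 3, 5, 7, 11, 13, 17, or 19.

p = 31

Check each prime p in order until the claim fails.
For p = 2, 3, 5, 7, 11, 13, 17, 19, 23, 29 the conclusion holds.
p = 31: 31 mod 22 = 9 — not in {1, 2, 3, 5, 7, 11, 13, 17, 19}.
So p = 31 is the smallest counterexample.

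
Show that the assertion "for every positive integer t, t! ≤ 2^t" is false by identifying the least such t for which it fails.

t = 4

A counterexample is any positive integer t such that t! > 2^t; we check each in order.
For t = 1, 2, 3 the conclusion holds.
t = 4: t! = 24 and 2^t = 16, so 24 > 16.
So t = 4 is the smallest counterexample.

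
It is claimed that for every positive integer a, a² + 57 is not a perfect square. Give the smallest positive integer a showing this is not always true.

A counterexample is any positive integer a such that a² + 57 is a perfect square; we check each in order.
The first 7 eligible values, up to a = 7, all satisfy the conclusion.
a = 8: 8² + 57 = 121 = 11², a perfect square.
So a = 8 is the smallest counterexample.

a = 8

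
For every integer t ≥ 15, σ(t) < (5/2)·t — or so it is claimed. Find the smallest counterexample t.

For t = 15, 16, 17, 18, 19, 20, 21, 22, 23 the conclusion holds.
t = 24: σ(24) = 60; 60 ≥ 60.

t = 24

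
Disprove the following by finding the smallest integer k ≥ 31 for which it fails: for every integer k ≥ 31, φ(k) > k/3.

k = 36

A counterexample is any integer k ≥ 31 such that the claim fails; we check each in order.
For k = 31, 32, 33, 34, 35 the conclusion holds.
k = 36: φ(36) = 12 and 36/3 = 12, so φ(36) ≤ 36/3.
Thus k = 36 disproves the claim, and no smaller k works.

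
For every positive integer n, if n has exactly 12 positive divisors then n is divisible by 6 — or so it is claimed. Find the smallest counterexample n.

n = 140

n = 60: τ(60) = 12; 60 mod 6 = 0.
n = 72: τ(72) = 12; 72 mod 6 = 0.
n = 84: τ(84) = 12; 84 mod 6 = 0.
n = 90: τ(90) = 12; 90 mod 6 = 0.
n = 96: τ(96) = 12; 96 mod 6 = 0.
n = 108: τ(108) = 12; 108 mod 6 = 0.
n = 126: τ(126) = 12; 126 mod 6 = 0.
n = 132: τ(132) = 12; 132 mod 6 = 0.
n = 140: τ(140) = 12; 140 mod 6 = 2.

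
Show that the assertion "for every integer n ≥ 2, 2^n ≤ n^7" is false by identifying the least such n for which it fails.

n = 37

We need the least integer n ≥ 2 for which 2^n > n^7.
For n = 2, 3, 4, 5, …, 34, 35, 36 the conclusion holds.
n = 37: 2^n = 137438953472 and n^7 = 94931877133, so 137438953472 > 94931877133.
Thus n = 37 disproves the claim, and no smaller n works.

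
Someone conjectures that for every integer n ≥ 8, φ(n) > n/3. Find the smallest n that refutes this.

We need the least integer n ≥ 8 for which the claim fails.
For n = 8, 9, 10, 11 the conclusion holds.
n = 12: φ(12) = 4 and 12/3 = 4, so φ(12) ≤ 12/3.

n = 12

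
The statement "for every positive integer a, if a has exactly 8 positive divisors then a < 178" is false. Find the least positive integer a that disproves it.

a = 182

We need the least positive integer a for which a has exactly 8 positive divisors but the claim fails.
For a = 24, 30, 40, 42, …, 165, 170, 174 the conclusion holds.
a = 182: τ(182) = 8; 182 ≥ 178.
So a = 182 is the smallest counterexample.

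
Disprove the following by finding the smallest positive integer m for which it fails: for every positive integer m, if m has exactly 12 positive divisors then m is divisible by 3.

m = 140

Check each positive integer m in order until m has exactly 12 positive divisors but m is not divisible by 3.
The first 8 eligible values, up to m = 132, all satisfy the conclusion.
m = 140: τ(140) = 12; 140 mod 3 = 2.
Hence m = 140 is a counterexample.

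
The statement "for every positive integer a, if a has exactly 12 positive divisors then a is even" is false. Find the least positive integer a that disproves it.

a = 315

A counterexample is any positive integer a such that a has exactly 12 positive divisors but a is odd; we check each in order.
For a = 60, 72, 84, 90, …, 294, 306, 308 the conclusion holds.
a = 315: divisors of 315: 12 divisors; 315 is odd.
Hence a = 315 is a counterexample.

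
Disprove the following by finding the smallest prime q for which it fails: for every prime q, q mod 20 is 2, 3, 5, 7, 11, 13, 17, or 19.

q = 29

The first 9 eligible values, up to q = 23, all satisfy the conclusion.
q = 29: 29 mod 20 = 9 — not in {2, 3, 5, 7, 11, 13, 17, 19}.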